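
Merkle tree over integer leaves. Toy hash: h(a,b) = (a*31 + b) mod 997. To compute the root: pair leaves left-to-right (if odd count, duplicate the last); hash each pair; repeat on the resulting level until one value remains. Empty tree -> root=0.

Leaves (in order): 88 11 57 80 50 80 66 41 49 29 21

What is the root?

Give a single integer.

Answer: 226

Derivation:
L0: [88, 11, 57, 80, 50, 80, 66, 41, 49, 29, 21]
L1: h(88,11)=(88*31+11)%997=745 h(57,80)=(57*31+80)%997=850 h(50,80)=(50*31+80)%997=633 h(66,41)=(66*31+41)%997=93 h(49,29)=(49*31+29)%997=551 h(21,21)=(21*31+21)%997=672 -> [745, 850, 633, 93, 551, 672]
L2: h(745,850)=(745*31+850)%997=17 h(633,93)=(633*31+93)%997=773 h(551,672)=(551*31+672)%997=804 -> [17, 773, 804]
L3: h(17,773)=(17*31+773)%997=303 h(804,804)=(804*31+804)%997=803 -> [303, 803]
L4: h(303,803)=(303*31+803)%997=226 -> [226]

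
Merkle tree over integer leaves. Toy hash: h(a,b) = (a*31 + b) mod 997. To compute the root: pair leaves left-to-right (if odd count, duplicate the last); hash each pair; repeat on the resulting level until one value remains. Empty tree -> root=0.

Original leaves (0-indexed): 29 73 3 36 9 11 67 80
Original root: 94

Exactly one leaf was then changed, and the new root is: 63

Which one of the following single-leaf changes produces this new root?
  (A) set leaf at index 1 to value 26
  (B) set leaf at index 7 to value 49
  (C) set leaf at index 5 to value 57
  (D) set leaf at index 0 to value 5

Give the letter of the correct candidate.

Original leaves: [29, 73, 3, 36, 9, 11, 67, 80]
Target new root: 63
Try each candidate change and compute the resulting root:
Candidate A: set leaf[1] = 26 -> leaves = [29, 26, 3, 36, 9, 11, 67, 80]
  L0: [29, 26, 3, 36, 9, 11, 67, 80]
  L1: h(29,26)=(29*31+26)%997=925 h(3,36)=(3*31+36)%997=129 h(9,11)=(9*31+11)%997=290 h(67,80)=(67*31+80)%997=163 -> [925, 129, 290, 163]
  L2: h(925,129)=(925*31+129)%997=888 h(290,163)=(290*31+163)%997=180 -> [888, 180]
  L3: h(888,180)=(888*31+180)%997=789 -> [789]
  root = 789 != target 63
Candidate B: set leaf[7] = 49 -> leaves = [29, 73, 3, 36, 9, 11, 67, 49]
  L0: [29, 73, 3, 36, 9, 11, 67, 49]
  L1: h(29,73)=(29*31+73)%997=972 h(3,36)=(3*31+36)%997=129 h(9,11)=(9*31+11)%997=290 h(67,49)=(67*31+49)%997=132 -> [972, 129, 290, 132]
  L2: h(972,129)=(972*31+129)%997=351 h(290,132)=(290*31+132)%997=149 -> [351, 149]
  L3: h(351,149)=(351*31+149)%997=63 -> [63]
  root = 63 == target 63  ** MATCH **
Candidate C: set leaf[5] = 57 -> leaves = [29, 73, 3, 36, 9, 57, 67, 80]
  L0: [29, 73, 3, 36, 9, 57, 67, 80]
  L1: h(29,73)=(29*31+73)%997=972 h(3,36)=(3*31+36)%997=129 h(9,57)=(9*31+57)%997=336 h(67,80)=(67*31+80)%997=163 -> [972, 129, 336, 163]
  L2: h(972,129)=(972*31+129)%997=351 h(336,163)=(336*31+163)%997=609 -> [351, 609]
  L3: h(351,609)=(351*31+609)%997=523 -> [523]
  root = 523 != target 63
Candidate D: set leaf[0] = 5 -> leaves = [5, 73, 3, 36, 9, 11, 67, 80]
  L0: [5, 73, 3, 36, 9, 11, 67, 80]
  L1: h(5,73)=(5*31+73)%997=228 h(3,36)=(3*31+36)%997=129 h(9,11)=(9*31+11)%997=290 h(67,80)=(67*31+80)%997=163 -> [228, 129, 290, 163]
  L2: h(228,129)=(228*31+129)%997=218 h(290,163)=(290*31+163)%997=180 -> [218, 180]
  L3: h(218,180)=(218*31+180)%997=956 -> [956]
  root = 956 != target 63
Candidate B produces the target root.

Answer: B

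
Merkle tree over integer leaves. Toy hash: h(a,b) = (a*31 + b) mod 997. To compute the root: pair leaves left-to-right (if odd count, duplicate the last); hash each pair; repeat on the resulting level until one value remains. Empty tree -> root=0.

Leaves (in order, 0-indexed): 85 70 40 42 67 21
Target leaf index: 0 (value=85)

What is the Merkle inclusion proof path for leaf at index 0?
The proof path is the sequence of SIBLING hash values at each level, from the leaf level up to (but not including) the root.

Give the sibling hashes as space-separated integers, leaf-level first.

L0 (leaves): [85, 70, 40, 42, 67, 21], target index=0
L1: h(85,70)=(85*31+70)%997=711 [pair 0] h(40,42)=(40*31+42)%997=285 [pair 1] h(67,21)=(67*31+21)%997=104 [pair 2] -> [711, 285, 104]
  Sibling for proof at L0: 70
L2: h(711,285)=(711*31+285)%997=392 [pair 0] h(104,104)=(104*31+104)%997=337 [pair 1] -> [392, 337]
  Sibling for proof at L1: 285
L3: h(392,337)=(392*31+337)%997=525 [pair 0] -> [525]
  Sibling for proof at L2: 337
Root: 525
Proof path (sibling hashes from leaf to root): [70, 285, 337]

Answer: 70 285 337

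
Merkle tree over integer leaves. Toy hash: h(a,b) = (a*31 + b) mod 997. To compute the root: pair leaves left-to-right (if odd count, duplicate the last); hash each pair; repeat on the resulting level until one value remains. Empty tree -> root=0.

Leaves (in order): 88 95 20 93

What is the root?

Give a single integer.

Answer: 490

Derivation:
L0: [88, 95, 20, 93]
L1: h(88,95)=(88*31+95)%997=829 h(20,93)=(20*31+93)%997=713 -> [829, 713]
L2: h(829,713)=(829*31+713)%997=490 -> [490]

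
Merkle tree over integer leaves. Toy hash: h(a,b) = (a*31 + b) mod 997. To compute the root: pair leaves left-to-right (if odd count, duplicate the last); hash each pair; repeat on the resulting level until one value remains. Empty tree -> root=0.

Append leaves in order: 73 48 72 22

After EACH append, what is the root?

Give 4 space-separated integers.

Answer: 73 317 167 117

Derivation:
After append 73 (leaves=[73]):
  L0: [73]
  root=73
After append 48 (leaves=[73, 48]):
  L0: [73, 48]
  L1: h(73,48)=(73*31+48)%997=317 -> [317]
  root=317
After append 72 (leaves=[73, 48, 72]):
  L0: [73, 48, 72]
  L1: h(73,48)=(73*31+48)%997=317 h(72,72)=(72*31+72)%997=310 -> [317, 310]
  L2: h(317,310)=(317*31+310)%997=167 -> [167]
  root=167
After append 22 (leaves=[73, 48, 72, 22]):
  L0: [73, 48, 72, 22]
  L1: h(73,48)=(73*31+48)%997=317 h(72,22)=(72*31+22)%997=260 -> [317, 260]
  L2: h(317,260)=(317*31+260)%997=117 -> [117]
  root=117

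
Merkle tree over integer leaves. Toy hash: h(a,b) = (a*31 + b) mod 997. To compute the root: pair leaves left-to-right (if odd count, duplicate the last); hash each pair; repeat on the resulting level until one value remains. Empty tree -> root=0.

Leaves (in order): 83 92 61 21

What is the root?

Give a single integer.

Answer: 779

Derivation:
L0: [83, 92, 61, 21]
L1: h(83,92)=(83*31+92)%997=671 h(61,21)=(61*31+21)%997=915 -> [671, 915]
L2: h(671,915)=(671*31+915)%997=779 -> [779]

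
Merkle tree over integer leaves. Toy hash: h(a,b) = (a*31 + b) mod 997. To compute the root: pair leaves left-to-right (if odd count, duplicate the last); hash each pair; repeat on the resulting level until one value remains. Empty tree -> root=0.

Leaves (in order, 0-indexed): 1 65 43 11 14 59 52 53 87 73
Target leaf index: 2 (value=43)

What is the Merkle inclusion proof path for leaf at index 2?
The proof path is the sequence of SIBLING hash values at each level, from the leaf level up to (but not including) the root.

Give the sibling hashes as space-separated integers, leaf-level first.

L0 (leaves): [1, 65, 43, 11, 14, 59, 52, 53, 87, 73], target index=2
L1: h(1,65)=(1*31+65)%997=96 [pair 0] h(43,11)=(43*31+11)%997=347 [pair 1] h(14,59)=(14*31+59)%997=493 [pair 2] h(52,53)=(52*31+53)%997=668 [pair 3] h(87,73)=(87*31+73)%997=776 [pair 4] -> [96, 347, 493, 668, 776]
  Sibling for proof at L0: 11
L2: h(96,347)=(96*31+347)%997=332 [pair 0] h(493,668)=(493*31+668)%997=996 [pair 1] h(776,776)=(776*31+776)%997=904 [pair 2] -> [332, 996, 904]
  Sibling for proof at L1: 96
L3: h(332,996)=(332*31+996)%997=321 [pair 0] h(904,904)=(904*31+904)%997=15 [pair 1] -> [321, 15]
  Sibling for proof at L2: 996
L4: h(321,15)=(321*31+15)%997=993 [pair 0] -> [993]
  Sibling for proof at L3: 15
Root: 993
Proof path (sibling hashes from leaf to root): [11, 96, 996, 15]

Answer: 11 96 996 15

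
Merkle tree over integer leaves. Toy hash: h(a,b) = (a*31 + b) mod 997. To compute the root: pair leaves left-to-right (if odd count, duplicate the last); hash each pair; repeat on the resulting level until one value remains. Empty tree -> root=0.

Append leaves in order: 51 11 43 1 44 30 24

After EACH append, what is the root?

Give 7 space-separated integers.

Answer: 51 595 878 836 185 734 108

Derivation:
After append 51 (leaves=[51]):
  L0: [51]
  root=51
After append 11 (leaves=[51, 11]):
  L0: [51, 11]
  L1: h(51,11)=(51*31+11)%997=595 -> [595]
  root=595
After append 43 (leaves=[51, 11, 43]):
  L0: [51, 11, 43]
  L1: h(51,11)=(51*31+11)%997=595 h(43,43)=(43*31+43)%997=379 -> [595, 379]
  L2: h(595,379)=(595*31+379)%997=878 -> [878]
  root=878
After append 1 (leaves=[51, 11, 43, 1]):
  L0: [51, 11, 43, 1]
  L1: h(51,11)=(51*31+11)%997=595 h(43,1)=(43*31+1)%997=337 -> [595, 337]
  L2: h(595,337)=(595*31+337)%997=836 -> [836]
  root=836
After append 44 (leaves=[51, 11, 43, 1, 44]):
  L0: [51, 11, 43, 1, 44]
  L1: h(51,11)=(51*31+11)%997=595 h(43,1)=(43*31+1)%997=337 h(44,44)=(44*31+44)%997=411 -> [595, 337, 411]
  L2: h(595,337)=(595*31+337)%997=836 h(411,411)=(411*31+411)%997=191 -> [836, 191]
  L3: h(836,191)=(836*31+191)%997=185 -> [185]
  root=185
After append 30 (leaves=[51, 11, 43, 1, 44, 30]):
  L0: [51, 11, 43, 1, 44, 30]
  L1: h(51,11)=(51*31+11)%997=595 h(43,1)=(43*31+1)%997=337 h(44,30)=(44*31+30)%997=397 -> [595, 337, 397]
  L2: h(595,337)=(595*31+337)%997=836 h(397,397)=(397*31+397)%997=740 -> [836, 740]
  L3: h(836,740)=(836*31+740)%997=734 -> [734]
  root=734
After append 24 (leaves=[51, 11, 43, 1, 44, 30, 24]):
  L0: [51, 11, 43, 1, 44, 30, 24]
  L1: h(51,11)=(51*31+11)%997=595 h(43,1)=(43*31+1)%997=337 h(44,30)=(44*31+30)%997=397 h(24,24)=(24*31+24)%997=768 -> [595, 337, 397, 768]
  L2: h(595,337)=(595*31+337)%997=836 h(397,768)=(397*31+768)%997=114 -> [836, 114]
  L3: h(836,114)=(836*31+114)%997=108 -> [108]
  root=108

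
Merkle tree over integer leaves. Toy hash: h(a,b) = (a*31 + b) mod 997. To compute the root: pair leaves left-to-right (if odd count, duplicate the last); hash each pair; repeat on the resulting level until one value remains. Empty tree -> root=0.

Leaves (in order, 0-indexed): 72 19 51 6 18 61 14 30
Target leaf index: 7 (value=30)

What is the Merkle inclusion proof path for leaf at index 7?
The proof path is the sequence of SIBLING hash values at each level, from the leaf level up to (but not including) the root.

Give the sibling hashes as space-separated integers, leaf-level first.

Answer: 14 619 581

Derivation:
L0 (leaves): [72, 19, 51, 6, 18, 61, 14, 30], target index=7
L1: h(72,19)=(72*31+19)%997=257 [pair 0] h(51,6)=(51*31+6)%997=590 [pair 1] h(18,61)=(18*31+61)%997=619 [pair 2] h(14,30)=(14*31+30)%997=464 [pair 3] -> [257, 590, 619, 464]
  Sibling for proof at L0: 14
L2: h(257,590)=(257*31+590)%997=581 [pair 0] h(619,464)=(619*31+464)%997=710 [pair 1] -> [581, 710]
  Sibling for proof at L1: 619
L3: h(581,710)=(581*31+710)%997=775 [pair 0] -> [775]
  Sibling for proof at L2: 581
Root: 775
Proof path (sibling hashes from leaf to root): [14, 619, 581]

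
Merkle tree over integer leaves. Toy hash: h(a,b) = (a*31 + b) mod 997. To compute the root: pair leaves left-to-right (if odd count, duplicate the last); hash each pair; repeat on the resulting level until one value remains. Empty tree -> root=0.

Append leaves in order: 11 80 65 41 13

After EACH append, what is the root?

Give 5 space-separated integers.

Answer: 11 421 176 152 78

Derivation:
After append 11 (leaves=[11]):
  L0: [11]
  root=11
After append 80 (leaves=[11, 80]):
  L0: [11, 80]
  L1: h(11,80)=(11*31+80)%997=421 -> [421]
  root=421
After append 65 (leaves=[11, 80, 65]):
  L0: [11, 80, 65]
  L1: h(11,80)=(11*31+80)%997=421 h(65,65)=(65*31+65)%997=86 -> [421, 86]
  L2: h(421,86)=(421*31+86)%997=176 -> [176]
  root=176
After append 41 (leaves=[11, 80, 65, 41]):
  L0: [11, 80, 65, 41]
  L1: h(11,80)=(11*31+80)%997=421 h(65,41)=(65*31+41)%997=62 -> [421, 62]
  L2: h(421,62)=(421*31+62)%997=152 -> [152]
  root=152
After append 13 (leaves=[11, 80, 65, 41, 13]):
  L0: [11, 80, 65, 41, 13]
  L1: h(11,80)=(11*31+80)%997=421 h(65,41)=(65*31+41)%997=62 h(13,13)=(13*31+13)%997=416 -> [421, 62, 416]
  L2: h(421,62)=(421*31+62)%997=152 h(416,416)=(416*31+416)%997=351 -> [152, 351]
  L3: h(152,351)=(152*31+351)%997=78 -> [78]
  root=78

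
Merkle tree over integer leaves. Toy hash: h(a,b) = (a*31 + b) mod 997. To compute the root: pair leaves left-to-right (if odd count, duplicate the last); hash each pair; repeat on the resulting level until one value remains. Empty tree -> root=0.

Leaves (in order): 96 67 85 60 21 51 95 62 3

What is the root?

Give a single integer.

L0: [96, 67, 85, 60, 21, 51, 95, 62, 3]
L1: h(96,67)=(96*31+67)%997=52 h(85,60)=(85*31+60)%997=701 h(21,51)=(21*31+51)%997=702 h(95,62)=(95*31+62)%997=16 h(3,3)=(3*31+3)%997=96 -> [52, 701, 702, 16, 96]
L2: h(52,701)=(52*31+701)%997=319 h(702,16)=(702*31+16)%997=841 h(96,96)=(96*31+96)%997=81 -> [319, 841, 81]
L3: h(319,841)=(319*31+841)%997=760 h(81,81)=(81*31+81)%997=598 -> [760, 598]
L4: h(760,598)=(760*31+598)%997=230 -> [230]

Answer: 230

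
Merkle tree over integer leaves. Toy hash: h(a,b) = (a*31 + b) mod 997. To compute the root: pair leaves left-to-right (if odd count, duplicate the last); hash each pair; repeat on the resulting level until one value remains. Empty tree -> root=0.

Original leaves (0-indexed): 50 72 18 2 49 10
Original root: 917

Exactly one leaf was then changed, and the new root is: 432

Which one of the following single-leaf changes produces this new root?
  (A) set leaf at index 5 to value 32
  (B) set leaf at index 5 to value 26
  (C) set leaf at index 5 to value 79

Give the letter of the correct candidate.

Answer: B

Derivation:
Original leaves: [50, 72, 18, 2, 49, 10]
Target new root: 432
Try each candidate change and compute the resulting root:
Candidate A: set leaf[5] = 32 -> leaves = [50, 72, 18, 2, 49, 32]
  L0: [50, 72, 18, 2, 49, 32]
  L1: h(50,72)=(50*31+72)%997=625 h(18,2)=(18*31+2)%997=560 h(49,32)=(49*31+32)%997=554 -> [625, 560, 554]
  L2: h(625,560)=(625*31+560)%997=992 h(554,554)=(554*31+554)%997=779 -> [992, 779]
  L3: h(992,779)=(992*31+779)%997=624 -> [624]
  root = 624 != target 432
Candidate B: set leaf[5] = 26 -> leaves = [50, 72, 18, 2, 49, 26]
  L0: [50, 72, 18, 2, 49, 26]
  L1: h(50,72)=(50*31+72)%997=625 h(18,2)=(18*31+2)%997=560 h(49,26)=(49*31+26)%997=548 -> [625, 560, 548]
  L2: h(625,560)=(625*31+560)%997=992 h(548,548)=(548*31+548)%997=587 -> [992, 587]
  L3: h(992,587)=(992*31+587)%997=432 -> [432]
  root = 432 == target 432  ** MATCH **
Candidate C: set leaf[5] = 79 -> leaves = [50, 72, 18, 2, 49, 79]
  L0: [50, 72, 18, 2, 49, 79]
  L1: h(50,72)=(50*31+72)%997=625 h(18,2)=(18*31+2)%997=560 h(49,79)=(49*31+79)%997=601 -> [625, 560, 601]
  L2: h(625,560)=(625*31+560)%997=992 h(601,601)=(601*31+601)%997=289 -> [992, 289]
  L3: h(992,289)=(992*31+289)%997=134 -> [134]
  root = 134 != target 432
Candidate B produces the target root.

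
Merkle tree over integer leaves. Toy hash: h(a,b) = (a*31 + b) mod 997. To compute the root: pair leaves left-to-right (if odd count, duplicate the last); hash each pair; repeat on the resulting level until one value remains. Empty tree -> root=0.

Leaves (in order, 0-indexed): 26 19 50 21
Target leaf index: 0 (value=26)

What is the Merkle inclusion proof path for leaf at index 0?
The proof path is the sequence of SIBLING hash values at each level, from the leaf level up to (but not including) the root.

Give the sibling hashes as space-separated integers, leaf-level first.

L0 (leaves): [26, 19, 50, 21], target index=0
L1: h(26,19)=(26*31+19)%997=825 [pair 0] h(50,21)=(50*31+21)%997=574 [pair 1] -> [825, 574]
  Sibling for proof at L0: 19
L2: h(825,574)=(825*31+574)%997=227 [pair 0] -> [227]
  Sibling for proof at L1: 574
Root: 227
Proof path (sibling hashes from leaf to root): [19, 574]

Answer: 19 574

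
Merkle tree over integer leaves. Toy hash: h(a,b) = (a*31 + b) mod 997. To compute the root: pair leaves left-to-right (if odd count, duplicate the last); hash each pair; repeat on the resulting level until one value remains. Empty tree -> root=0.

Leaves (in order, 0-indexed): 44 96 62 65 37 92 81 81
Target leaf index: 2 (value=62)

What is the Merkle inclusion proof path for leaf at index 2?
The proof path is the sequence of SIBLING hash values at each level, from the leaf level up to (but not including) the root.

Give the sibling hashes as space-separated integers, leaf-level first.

L0 (leaves): [44, 96, 62, 65, 37, 92, 81, 81], target index=2
L1: h(44,96)=(44*31+96)%997=463 [pair 0] h(62,65)=(62*31+65)%997=990 [pair 1] h(37,92)=(37*31+92)%997=242 [pair 2] h(81,81)=(81*31+81)%997=598 [pair 3] -> [463, 990, 242, 598]
  Sibling for proof at L0: 65
L2: h(463,990)=(463*31+990)%997=388 [pair 0] h(242,598)=(242*31+598)%997=124 [pair 1] -> [388, 124]
  Sibling for proof at L1: 463
L3: h(388,124)=(388*31+124)%997=188 [pair 0] -> [188]
  Sibling for proof at L2: 124
Root: 188
Proof path (sibling hashes from leaf to root): [65, 463, 124]

Answer: 65 463 124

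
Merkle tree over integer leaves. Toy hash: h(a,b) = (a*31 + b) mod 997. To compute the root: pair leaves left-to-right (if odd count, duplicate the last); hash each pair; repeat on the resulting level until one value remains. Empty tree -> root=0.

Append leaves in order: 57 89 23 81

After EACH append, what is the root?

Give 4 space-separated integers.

After append 57 (leaves=[57]):
  L0: [57]
  root=57
After append 89 (leaves=[57, 89]):
  L0: [57, 89]
  L1: h(57,89)=(57*31+89)%997=859 -> [859]
  root=859
After append 23 (leaves=[57, 89, 23]):
  L0: [57, 89, 23]
  L1: h(57,89)=(57*31+89)%997=859 h(23,23)=(23*31+23)%997=736 -> [859, 736]
  L2: h(859,736)=(859*31+736)%997=446 -> [446]
  root=446
After append 81 (leaves=[57, 89, 23, 81]):
  L0: [57, 89, 23, 81]
  L1: h(57,89)=(57*31+89)%997=859 h(23,81)=(23*31+81)%997=794 -> [859, 794]
  L2: h(859,794)=(859*31+794)%997=504 -> [504]
  root=504

Answer: 57 859 446 504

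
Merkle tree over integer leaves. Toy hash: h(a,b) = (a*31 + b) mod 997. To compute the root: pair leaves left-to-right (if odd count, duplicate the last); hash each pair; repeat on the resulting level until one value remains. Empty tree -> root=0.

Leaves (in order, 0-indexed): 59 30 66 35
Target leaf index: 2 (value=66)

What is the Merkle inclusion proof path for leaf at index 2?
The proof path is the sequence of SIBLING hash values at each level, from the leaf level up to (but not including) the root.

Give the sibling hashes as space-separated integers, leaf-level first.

L0 (leaves): [59, 30, 66, 35], target index=2
L1: h(59,30)=(59*31+30)%997=862 [pair 0] h(66,35)=(66*31+35)%997=87 [pair 1] -> [862, 87]
  Sibling for proof at L0: 35
L2: h(862,87)=(862*31+87)%997=887 [pair 0] -> [887]
  Sibling for proof at L1: 862
Root: 887
Proof path (sibling hashes from leaf to root): [35, 862]

Answer: 35 862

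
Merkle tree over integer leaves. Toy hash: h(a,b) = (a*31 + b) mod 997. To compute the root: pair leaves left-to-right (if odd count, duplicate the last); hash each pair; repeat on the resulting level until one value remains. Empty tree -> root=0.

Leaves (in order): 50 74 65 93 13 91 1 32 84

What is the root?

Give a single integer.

L0: [50, 74, 65, 93, 13, 91, 1, 32, 84]
L1: h(50,74)=(50*31+74)%997=627 h(65,93)=(65*31+93)%997=114 h(13,91)=(13*31+91)%997=494 h(1,32)=(1*31+32)%997=63 h(84,84)=(84*31+84)%997=694 -> [627, 114, 494, 63, 694]
L2: h(627,114)=(627*31+114)%997=608 h(494,63)=(494*31+63)%997=422 h(694,694)=(694*31+694)%997=274 -> [608, 422, 274]
L3: h(608,422)=(608*31+422)%997=327 h(274,274)=(274*31+274)%997=792 -> [327, 792]
L4: h(327,792)=(327*31+792)%997=959 -> [959]

Answer: 959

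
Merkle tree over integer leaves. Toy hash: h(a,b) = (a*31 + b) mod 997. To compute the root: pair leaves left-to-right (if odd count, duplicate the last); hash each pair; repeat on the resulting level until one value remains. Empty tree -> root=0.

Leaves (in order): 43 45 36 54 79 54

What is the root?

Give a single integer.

L0: [43, 45, 36, 54, 79, 54]
L1: h(43,45)=(43*31+45)%997=381 h(36,54)=(36*31+54)%997=173 h(79,54)=(79*31+54)%997=509 -> [381, 173, 509]
L2: h(381,173)=(381*31+173)%997=20 h(509,509)=(509*31+509)%997=336 -> [20, 336]
L3: h(20,336)=(20*31+336)%997=956 -> [956]

Answer: 956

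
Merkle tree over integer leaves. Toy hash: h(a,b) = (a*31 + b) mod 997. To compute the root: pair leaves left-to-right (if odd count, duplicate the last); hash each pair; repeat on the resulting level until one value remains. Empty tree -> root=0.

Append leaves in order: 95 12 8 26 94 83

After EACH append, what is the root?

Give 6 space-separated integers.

Answer: 95 963 199 217 292 937

Derivation:
After append 95 (leaves=[95]):
  L0: [95]
  root=95
After append 12 (leaves=[95, 12]):
  L0: [95, 12]
  L1: h(95,12)=(95*31+12)%997=963 -> [963]
  root=963
After append 8 (leaves=[95, 12, 8]):
  L0: [95, 12, 8]
  L1: h(95,12)=(95*31+12)%997=963 h(8,8)=(8*31+8)%997=256 -> [963, 256]
  L2: h(963,256)=(963*31+256)%997=199 -> [199]
  root=199
After append 26 (leaves=[95, 12, 8, 26]):
  L0: [95, 12, 8, 26]
  L1: h(95,12)=(95*31+12)%997=963 h(8,26)=(8*31+26)%997=274 -> [963, 274]
  L2: h(963,274)=(963*31+274)%997=217 -> [217]
  root=217
After append 94 (leaves=[95, 12, 8, 26, 94]):
  L0: [95, 12, 8, 26, 94]
  L1: h(95,12)=(95*31+12)%997=963 h(8,26)=(8*31+26)%997=274 h(94,94)=(94*31+94)%997=17 -> [963, 274, 17]
  L2: h(963,274)=(963*31+274)%997=217 h(17,17)=(17*31+17)%997=544 -> [217, 544]
  L3: h(217,544)=(217*31+544)%997=292 -> [292]
  root=292
After append 83 (leaves=[95, 12, 8, 26, 94, 83]):
  L0: [95, 12, 8, 26, 94, 83]
  L1: h(95,12)=(95*31+12)%997=963 h(8,26)=(8*31+26)%997=274 h(94,83)=(94*31+83)%997=6 -> [963, 274, 6]
  L2: h(963,274)=(963*31+274)%997=217 h(6,6)=(6*31+6)%997=192 -> [217, 192]
  L3: h(217,192)=(217*31+192)%997=937 -> [937]
  root=937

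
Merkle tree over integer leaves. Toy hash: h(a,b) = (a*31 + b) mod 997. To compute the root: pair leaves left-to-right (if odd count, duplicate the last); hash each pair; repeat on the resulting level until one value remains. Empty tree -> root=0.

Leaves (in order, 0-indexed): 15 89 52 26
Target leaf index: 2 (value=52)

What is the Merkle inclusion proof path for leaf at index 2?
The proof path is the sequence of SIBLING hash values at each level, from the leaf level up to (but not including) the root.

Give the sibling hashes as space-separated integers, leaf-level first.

L0 (leaves): [15, 89, 52, 26], target index=2
L1: h(15,89)=(15*31+89)%997=554 [pair 0] h(52,26)=(52*31+26)%997=641 [pair 1] -> [554, 641]
  Sibling for proof at L0: 26
L2: h(554,641)=(554*31+641)%997=866 [pair 0] -> [866]
  Sibling for proof at L1: 554
Root: 866
Proof path (sibling hashes from leaf to root): [26, 554]

Answer: 26 554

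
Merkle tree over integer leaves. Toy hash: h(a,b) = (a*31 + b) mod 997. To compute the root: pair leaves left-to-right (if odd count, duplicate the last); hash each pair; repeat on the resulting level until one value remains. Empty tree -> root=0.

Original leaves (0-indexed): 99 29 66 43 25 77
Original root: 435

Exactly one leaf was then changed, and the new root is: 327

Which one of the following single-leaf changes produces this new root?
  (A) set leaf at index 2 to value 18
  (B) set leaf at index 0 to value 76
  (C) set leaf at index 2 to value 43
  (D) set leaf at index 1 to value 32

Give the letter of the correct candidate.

Original leaves: [99, 29, 66, 43, 25, 77]
Target new root: 327
Try each candidate change and compute the resulting root:
Candidate A: set leaf[2] = 18 -> leaves = [99, 29, 18, 43, 25, 77]
  L0: [99, 29, 18, 43, 25, 77]
  L1: h(99,29)=(99*31+29)%997=107 h(18,43)=(18*31+43)%997=601 h(25,77)=(25*31+77)%997=852 -> [107, 601, 852]
  L2: h(107,601)=(107*31+601)%997=927 h(852,852)=(852*31+852)%997=345 -> [927, 345]
  L3: h(927,345)=(927*31+345)%997=169 -> [169]
  root = 169 != target 327
Candidate B: set leaf[0] = 76 -> leaves = [76, 29, 66, 43, 25, 77]
  L0: [76, 29, 66, 43, 25, 77]
  L1: h(76,29)=(76*31+29)%997=391 h(66,43)=(66*31+43)%997=95 h(25,77)=(25*31+77)%997=852 -> [391, 95, 852]
  L2: h(391,95)=(391*31+95)%997=252 h(852,852)=(852*31+852)%997=345 -> [252, 345]
  L3: h(252,345)=(252*31+345)%997=181 -> [181]
  root = 181 != target 327
Candidate C: set leaf[2] = 43 -> leaves = [99, 29, 43, 43, 25, 77]
  L0: [99, 29, 43, 43, 25, 77]
  L1: h(99,29)=(99*31+29)%997=107 h(43,43)=(43*31+43)%997=379 h(25,77)=(25*31+77)%997=852 -> [107, 379, 852]
  L2: h(107,379)=(107*31+379)%997=705 h(852,852)=(852*31+852)%997=345 -> [705, 345]
  L3: h(705,345)=(705*31+345)%997=266 -> [266]
  root = 266 != target 327
Candidate D: set leaf[1] = 32 -> leaves = [99, 32, 66, 43, 25, 77]
  L0: [99, 32, 66, 43, 25, 77]
  L1: h(99,32)=(99*31+32)%997=110 h(66,43)=(66*31+43)%997=95 h(25,77)=(25*31+77)%997=852 -> [110, 95, 852]
  L2: h(110,95)=(110*31+95)%997=514 h(852,852)=(852*31+852)%997=345 -> [514, 345]
  L3: h(514,345)=(514*31+345)%997=327 -> [327]
  root = 327 == target 327  ** MATCH **
Candidate D produces the target root.

Answer: D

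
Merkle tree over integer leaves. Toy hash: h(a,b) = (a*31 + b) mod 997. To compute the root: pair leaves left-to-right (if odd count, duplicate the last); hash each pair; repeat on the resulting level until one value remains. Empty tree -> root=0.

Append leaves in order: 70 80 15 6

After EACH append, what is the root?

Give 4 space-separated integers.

After append 70 (leaves=[70]):
  L0: [70]
  root=70
After append 80 (leaves=[70, 80]):
  L0: [70, 80]
  L1: h(70,80)=(70*31+80)%997=256 -> [256]
  root=256
After append 15 (leaves=[70, 80, 15]):
  L0: [70, 80, 15]
  L1: h(70,80)=(70*31+80)%997=256 h(15,15)=(15*31+15)%997=480 -> [256, 480]
  L2: h(256,480)=(256*31+480)%997=440 -> [440]
  root=440
After append 6 (leaves=[70, 80, 15, 6]):
  L0: [70, 80, 15, 6]
  L1: h(70,80)=(70*31+80)%997=256 h(15,6)=(15*31+6)%997=471 -> [256, 471]
  L2: h(256,471)=(256*31+471)%997=431 -> [431]
  root=431

Answer: 70 256 440 431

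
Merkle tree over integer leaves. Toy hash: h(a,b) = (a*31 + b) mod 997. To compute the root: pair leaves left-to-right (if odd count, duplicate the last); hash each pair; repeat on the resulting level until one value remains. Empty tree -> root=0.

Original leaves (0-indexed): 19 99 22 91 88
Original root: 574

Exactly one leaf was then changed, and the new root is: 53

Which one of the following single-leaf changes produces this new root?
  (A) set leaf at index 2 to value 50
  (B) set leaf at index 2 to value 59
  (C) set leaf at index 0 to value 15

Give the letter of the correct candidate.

Original leaves: [19, 99, 22, 91, 88]
Target new root: 53
Try each candidate change and compute the resulting root:
Candidate A: set leaf[2] = 50 -> leaves = [19, 99, 50, 91, 88]
  L0: [19, 99, 50, 91, 88]
  L1: h(19,99)=(19*31+99)%997=688 h(50,91)=(50*31+91)%997=644 h(88,88)=(88*31+88)%997=822 -> [688, 644, 822]
  L2: h(688,644)=(688*31+644)%997=38 h(822,822)=(822*31+822)%997=382 -> [38, 382]
  L3: h(38,382)=(38*31+382)%997=563 -> [563]
  root = 563 != target 53
Candidate B: set leaf[2] = 59 -> leaves = [19, 99, 59, 91, 88]
  L0: [19, 99, 59, 91, 88]
  L1: h(19,99)=(19*31+99)%997=688 h(59,91)=(59*31+91)%997=923 h(88,88)=(88*31+88)%997=822 -> [688, 923, 822]
  L2: h(688,923)=(688*31+923)%997=317 h(822,822)=(822*31+822)%997=382 -> [317, 382]
  L3: h(317,382)=(317*31+382)%997=239 -> [239]
  root = 239 != target 53
Candidate C: set leaf[0] = 15 -> leaves = [15, 99, 22, 91, 88]
  L0: [15, 99, 22, 91, 88]
  L1: h(15,99)=(15*31+99)%997=564 h(22,91)=(22*31+91)%997=773 h(88,88)=(88*31+88)%997=822 -> [564, 773, 822]
  L2: h(564,773)=(564*31+773)%997=311 h(822,822)=(822*31+822)%997=382 -> [311, 382]
  L3: h(311,382)=(311*31+382)%997=53 -> [53]
  root = 53 == target 53  ** MATCH **
Candidate C produces the target root.

Answer: C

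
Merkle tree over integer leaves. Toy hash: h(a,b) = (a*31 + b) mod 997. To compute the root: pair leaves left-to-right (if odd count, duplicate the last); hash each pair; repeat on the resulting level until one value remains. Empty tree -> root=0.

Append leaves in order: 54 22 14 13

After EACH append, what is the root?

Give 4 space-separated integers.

After append 54 (leaves=[54]):
  L0: [54]
  root=54
After append 22 (leaves=[54, 22]):
  L0: [54, 22]
  L1: h(54,22)=(54*31+22)%997=699 -> [699]
  root=699
After append 14 (leaves=[54, 22, 14]):
  L0: [54, 22, 14]
  L1: h(54,22)=(54*31+22)%997=699 h(14,14)=(14*31+14)%997=448 -> [699, 448]
  L2: h(699,448)=(699*31+448)%997=183 -> [183]
  root=183
After append 13 (leaves=[54, 22, 14, 13]):
  L0: [54, 22, 14, 13]
  L1: h(54,22)=(54*31+22)%997=699 h(14,13)=(14*31+13)%997=447 -> [699, 447]
  L2: h(699,447)=(699*31+447)%997=182 -> [182]
  root=182

Answer: 54 699 183 182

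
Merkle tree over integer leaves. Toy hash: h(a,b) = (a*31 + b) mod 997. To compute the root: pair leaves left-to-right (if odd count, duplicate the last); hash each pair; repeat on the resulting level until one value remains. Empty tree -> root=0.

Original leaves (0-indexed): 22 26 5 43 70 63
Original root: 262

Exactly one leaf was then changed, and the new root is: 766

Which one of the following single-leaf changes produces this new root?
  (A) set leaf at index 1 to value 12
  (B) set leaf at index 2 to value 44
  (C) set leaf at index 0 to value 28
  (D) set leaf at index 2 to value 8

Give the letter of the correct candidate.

Answer: A

Derivation:
Original leaves: [22, 26, 5, 43, 70, 63]
Target new root: 766
Try each candidate change and compute the resulting root:
Candidate A: set leaf[1] = 12 -> leaves = [22, 12, 5, 43, 70, 63]
  L0: [22, 12, 5, 43, 70, 63]
  L1: h(22,12)=(22*31+12)%997=694 h(5,43)=(5*31+43)%997=198 h(70,63)=(70*31+63)%997=239 -> [694, 198, 239]
  L2: h(694,198)=(694*31+198)%997=775 h(239,239)=(239*31+239)%997=669 -> [775, 669]
  L3: h(775,669)=(775*31+669)%997=766 -> [766]
  root = 766 == target 766  ** MATCH **
Candidate B: set leaf[2] = 44 -> leaves = [22, 26, 44, 43, 70, 63]
  L0: [22, 26, 44, 43, 70, 63]
  L1: h(22,26)=(22*31+26)%997=708 h(44,43)=(44*31+43)%997=410 h(70,63)=(70*31+63)%997=239 -> [708, 410, 239]
  L2: h(708,410)=(708*31+410)%997=424 h(239,239)=(239*31+239)%997=669 -> [424, 669]
  L3: h(424,669)=(424*31+669)%997=852 -> [852]
  root = 852 != target 766
Candidate C: set leaf[0] = 28 -> leaves = [28, 26, 5, 43, 70, 63]
  L0: [28, 26, 5, 43, 70, 63]
  L1: h(28,26)=(28*31+26)%997=894 h(5,43)=(5*31+43)%997=198 h(70,63)=(70*31+63)%997=239 -> [894, 198, 239]
  L2: h(894,198)=(894*31+198)%997=993 h(239,239)=(239*31+239)%997=669 -> [993, 669]
  L3: h(993,669)=(993*31+669)%997=545 -> [545]
  root = 545 != target 766
Candidate D: set leaf[2] = 8 -> leaves = [22, 26, 8, 43, 70, 63]
  L0: [22, 26, 8, 43, 70, 63]
  L1: h(22,26)=(22*31+26)%997=708 h(8,43)=(8*31+43)%997=291 h(70,63)=(70*31+63)%997=239 -> [708, 291, 239]
  L2: h(708,291)=(708*31+291)%997=305 h(239,239)=(239*31+239)%997=669 -> [305, 669]
  L3: h(305,669)=(305*31+669)%997=154 -> [154]
  root = 154 != target 766
Candidate A produces the target root.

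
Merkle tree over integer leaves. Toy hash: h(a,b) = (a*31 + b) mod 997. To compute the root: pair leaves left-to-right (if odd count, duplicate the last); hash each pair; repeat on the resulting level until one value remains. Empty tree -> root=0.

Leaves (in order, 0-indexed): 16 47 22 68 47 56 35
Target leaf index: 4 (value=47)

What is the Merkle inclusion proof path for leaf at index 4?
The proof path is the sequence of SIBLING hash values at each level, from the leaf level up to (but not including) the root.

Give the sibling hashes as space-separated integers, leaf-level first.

Answer: 56 123 634

Derivation:
L0 (leaves): [16, 47, 22, 68, 47, 56, 35], target index=4
L1: h(16,47)=(16*31+47)%997=543 [pair 0] h(22,68)=(22*31+68)%997=750 [pair 1] h(47,56)=(47*31+56)%997=516 [pair 2] h(35,35)=(35*31+35)%997=123 [pair 3] -> [543, 750, 516, 123]
  Sibling for proof at L0: 56
L2: h(543,750)=(543*31+750)%997=634 [pair 0] h(516,123)=(516*31+123)%997=167 [pair 1] -> [634, 167]
  Sibling for proof at L1: 123
L3: h(634,167)=(634*31+167)%997=878 [pair 0] -> [878]
  Sibling for proof at L2: 634
Root: 878
Proof path (sibling hashes from leaf to root): [56, 123, 634]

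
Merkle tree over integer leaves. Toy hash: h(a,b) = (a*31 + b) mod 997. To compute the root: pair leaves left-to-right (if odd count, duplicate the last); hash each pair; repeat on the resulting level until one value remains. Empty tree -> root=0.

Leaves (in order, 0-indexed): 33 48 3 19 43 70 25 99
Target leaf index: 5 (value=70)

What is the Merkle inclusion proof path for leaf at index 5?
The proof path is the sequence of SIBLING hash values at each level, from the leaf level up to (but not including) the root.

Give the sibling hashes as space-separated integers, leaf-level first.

Answer: 43 874 412

Derivation:
L0 (leaves): [33, 48, 3, 19, 43, 70, 25, 99], target index=5
L1: h(33,48)=(33*31+48)%997=74 [pair 0] h(3,19)=(3*31+19)%997=112 [pair 1] h(43,70)=(43*31+70)%997=406 [pair 2] h(25,99)=(25*31+99)%997=874 [pair 3] -> [74, 112, 406, 874]
  Sibling for proof at L0: 43
L2: h(74,112)=(74*31+112)%997=412 [pair 0] h(406,874)=(406*31+874)%997=499 [pair 1] -> [412, 499]
  Sibling for proof at L1: 874
L3: h(412,499)=(412*31+499)%997=310 [pair 0] -> [310]
  Sibling for proof at L2: 412
Root: 310
Proof path (sibling hashes from leaf to root): [43, 874, 412]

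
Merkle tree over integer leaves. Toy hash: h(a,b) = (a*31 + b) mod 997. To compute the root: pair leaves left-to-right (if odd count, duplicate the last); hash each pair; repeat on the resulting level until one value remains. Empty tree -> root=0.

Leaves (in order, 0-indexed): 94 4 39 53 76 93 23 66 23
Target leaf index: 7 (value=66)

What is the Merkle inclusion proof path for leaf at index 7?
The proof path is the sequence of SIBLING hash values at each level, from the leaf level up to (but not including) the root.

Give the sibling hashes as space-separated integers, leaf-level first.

L0 (leaves): [94, 4, 39, 53, 76, 93, 23, 66, 23], target index=7
L1: h(94,4)=(94*31+4)%997=924 [pair 0] h(39,53)=(39*31+53)%997=265 [pair 1] h(76,93)=(76*31+93)%997=455 [pair 2] h(23,66)=(23*31+66)%997=779 [pair 3] h(23,23)=(23*31+23)%997=736 [pair 4] -> [924, 265, 455, 779, 736]
  Sibling for proof at L0: 23
L2: h(924,265)=(924*31+265)%997=993 [pair 0] h(455,779)=(455*31+779)%997=926 [pair 1] h(736,736)=(736*31+736)%997=621 [pair 2] -> [993, 926, 621]
  Sibling for proof at L1: 455
L3: h(993,926)=(993*31+926)%997=802 [pair 0] h(621,621)=(621*31+621)%997=929 [pair 1] -> [802, 929]
  Sibling for proof at L2: 993
L4: h(802,929)=(802*31+929)%997=866 [pair 0] -> [866]
  Sibling for proof at L3: 929
Root: 866
Proof path (sibling hashes from leaf to root): [23, 455, 993, 929]

Answer: 23 455 993 929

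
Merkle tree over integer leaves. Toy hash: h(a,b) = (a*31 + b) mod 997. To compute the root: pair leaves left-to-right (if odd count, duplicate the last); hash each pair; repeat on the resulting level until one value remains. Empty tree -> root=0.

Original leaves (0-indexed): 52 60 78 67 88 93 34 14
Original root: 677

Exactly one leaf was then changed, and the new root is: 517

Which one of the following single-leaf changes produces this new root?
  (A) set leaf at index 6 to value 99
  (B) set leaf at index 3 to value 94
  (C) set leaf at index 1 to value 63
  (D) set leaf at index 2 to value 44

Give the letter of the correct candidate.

Answer: B

Derivation:
Original leaves: [52, 60, 78, 67, 88, 93, 34, 14]
Target new root: 517
Try each candidate change and compute the resulting root:
Candidate A: set leaf[6] = 99 -> leaves = [52, 60, 78, 67, 88, 93, 99, 14]
  L0: [52, 60, 78, 67, 88, 93, 99, 14]
  L1: h(52,60)=(52*31+60)%997=675 h(78,67)=(78*31+67)%997=491 h(88,93)=(88*31+93)%997=827 h(99,14)=(99*31+14)%997=92 -> [675, 491, 827, 92]
  L2: h(675,491)=(675*31+491)%997=479 h(827,92)=(827*31+92)%997=804 -> [479, 804]
  L3: h(479,804)=(479*31+804)%997=698 -> [698]
  root = 698 != target 517
Candidate B: set leaf[3] = 94 -> leaves = [52, 60, 78, 94, 88, 93, 34, 14]
  L0: [52, 60, 78, 94, 88, 93, 34, 14]
  L1: h(52,60)=(52*31+60)%997=675 h(78,94)=(78*31+94)%997=518 h(88,93)=(88*31+93)%997=827 h(34,14)=(34*31+14)%997=71 -> [675, 518, 827, 71]
  L2: h(675,518)=(675*31+518)%997=506 h(827,71)=(827*31+71)%997=783 -> [506, 783]
  L3: h(506,783)=(506*31+783)%997=517 -> [517]
  root = 517 == target 517  ** MATCH **
Candidate C: set leaf[1] = 63 -> leaves = [52, 63, 78, 67, 88, 93, 34, 14]
  L0: [52, 63, 78, 67, 88, 93, 34, 14]
  L1: h(52,63)=(52*31+63)%997=678 h(78,67)=(78*31+67)%997=491 h(88,93)=(88*31+93)%997=827 h(34,14)=(34*31+14)%997=71 -> [678, 491, 827, 71]
  L2: h(678,491)=(678*31+491)%997=572 h(827,71)=(827*31+71)%997=783 -> [572, 783]
  L3: h(572,783)=(572*31+783)%997=569 -> [569]
  root = 569 != target 517
Candidate D: set leaf[2] = 44 -> leaves = [52, 60, 44, 67, 88, 93, 34, 14]
  L0: [52, 60, 44, 67, 88, 93, 34, 14]
  L1: h(52,60)=(52*31+60)%997=675 h(44,67)=(44*31+67)%997=434 h(88,93)=(88*31+93)%997=827 h(34,14)=(34*31+14)%997=71 -> [675, 434, 827, 71]
  L2: h(675,434)=(675*31+434)%997=422 h(827,71)=(827*31+71)%997=783 -> [422, 783]
  L3: h(422,783)=(422*31+783)%997=904 -> [904]
  root = 904 != target 517
Candidate B produces the target root.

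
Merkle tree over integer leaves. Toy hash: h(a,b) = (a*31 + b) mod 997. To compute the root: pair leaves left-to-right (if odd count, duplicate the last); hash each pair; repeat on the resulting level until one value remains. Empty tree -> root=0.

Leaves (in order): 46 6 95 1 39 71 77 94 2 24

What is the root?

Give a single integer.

Answer: 954

Derivation:
L0: [46, 6, 95, 1, 39, 71, 77, 94, 2, 24]
L1: h(46,6)=(46*31+6)%997=435 h(95,1)=(95*31+1)%997=952 h(39,71)=(39*31+71)%997=283 h(77,94)=(77*31+94)%997=487 h(2,24)=(2*31+24)%997=86 -> [435, 952, 283, 487, 86]
L2: h(435,952)=(435*31+952)%997=479 h(283,487)=(283*31+487)%997=287 h(86,86)=(86*31+86)%997=758 -> [479, 287, 758]
L3: h(479,287)=(479*31+287)%997=181 h(758,758)=(758*31+758)%997=328 -> [181, 328]
L4: h(181,328)=(181*31+328)%997=954 -> [954]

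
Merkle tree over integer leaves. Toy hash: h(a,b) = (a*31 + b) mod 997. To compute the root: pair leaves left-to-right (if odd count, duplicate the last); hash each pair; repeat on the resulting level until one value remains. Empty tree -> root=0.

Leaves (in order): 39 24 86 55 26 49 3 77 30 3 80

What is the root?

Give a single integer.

L0: [39, 24, 86, 55, 26, 49, 3, 77, 30, 3, 80]
L1: h(39,24)=(39*31+24)%997=236 h(86,55)=(86*31+55)%997=727 h(26,49)=(26*31+49)%997=855 h(3,77)=(3*31+77)%997=170 h(30,3)=(30*31+3)%997=933 h(80,80)=(80*31+80)%997=566 -> [236, 727, 855, 170, 933, 566]
L2: h(236,727)=(236*31+727)%997=67 h(855,170)=(855*31+170)%997=753 h(933,566)=(933*31+566)%997=576 -> [67, 753, 576]
L3: h(67,753)=(67*31+753)%997=836 h(576,576)=(576*31+576)%997=486 -> [836, 486]
L4: h(836,486)=(836*31+486)%997=480 -> [480]

Answer: 480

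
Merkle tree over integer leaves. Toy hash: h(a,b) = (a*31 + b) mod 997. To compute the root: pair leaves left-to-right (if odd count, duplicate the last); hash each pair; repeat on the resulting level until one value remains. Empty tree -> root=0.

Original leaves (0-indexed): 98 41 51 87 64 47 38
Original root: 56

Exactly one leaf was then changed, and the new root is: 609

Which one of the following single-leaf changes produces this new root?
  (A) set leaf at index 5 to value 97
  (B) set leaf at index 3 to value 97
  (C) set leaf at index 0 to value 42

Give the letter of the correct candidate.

Answer: A

Derivation:
Original leaves: [98, 41, 51, 87, 64, 47, 38]
Target new root: 609
Try each candidate change and compute the resulting root:
Candidate A: set leaf[5] = 97 -> leaves = [98, 41, 51, 87, 64, 97, 38]
  L0: [98, 41, 51, 87, 64, 97, 38]
  L1: h(98,41)=(98*31+41)%997=88 h(51,87)=(51*31+87)%997=671 h(64,97)=(64*31+97)%997=87 h(38,38)=(38*31+38)%997=219 -> [88, 671, 87, 219]
  L2: h(88,671)=(88*31+671)%997=408 h(87,219)=(87*31+219)%997=922 -> [408, 922]
  L3: h(408,922)=(408*31+922)%997=609 -> [609]
  root = 609 == target 609  ** MATCH **
Candidate B: set leaf[3] = 97 -> leaves = [98, 41, 51, 97, 64, 47, 38]
  L0: [98, 41, 51, 97, 64, 47, 38]
  L1: h(98,41)=(98*31+41)%997=88 h(51,97)=(51*31+97)%997=681 h(64,47)=(64*31+47)%997=37 h(38,38)=(38*31+38)%997=219 -> [88, 681, 37, 219]
  L2: h(88,681)=(88*31+681)%997=418 h(37,219)=(37*31+219)%997=369 -> [418, 369]
  L3: h(418,369)=(418*31+369)%997=366 -> [366]
  root = 366 != target 609
Candidate C: set leaf[0] = 42 -> leaves = [42, 41, 51, 87, 64, 47, 38]
  L0: [42, 41, 51, 87, 64, 47, 38]
  L1: h(42,41)=(42*31+41)%997=346 h(51,87)=(51*31+87)%997=671 h(64,47)=(64*31+47)%997=37 h(38,38)=(38*31+38)%997=219 -> [346, 671, 37, 219]
  L2: h(346,671)=(346*31+671)%997=430 h(37,219)=(37*31+219)%997=369 -> [430, 369]
  L3: h(430,369)=(430*31+369)%997=738 -> [738]
  root = 738 != target 609
Candidate A produces the target root.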